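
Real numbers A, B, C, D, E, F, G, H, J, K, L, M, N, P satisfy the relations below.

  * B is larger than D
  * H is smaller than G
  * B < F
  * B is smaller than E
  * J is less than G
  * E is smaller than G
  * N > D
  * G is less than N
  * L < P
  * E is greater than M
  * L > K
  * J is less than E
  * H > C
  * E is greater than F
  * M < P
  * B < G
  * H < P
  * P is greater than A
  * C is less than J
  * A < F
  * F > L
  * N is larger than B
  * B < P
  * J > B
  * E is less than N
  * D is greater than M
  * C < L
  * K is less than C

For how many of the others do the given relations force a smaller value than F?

7

From F the given relations immediately reach A, B, L.
From those, K, C, D — 6 in total.
From those, M — 7 in total.
No other element is forced below F by the given relations, so the count is 7.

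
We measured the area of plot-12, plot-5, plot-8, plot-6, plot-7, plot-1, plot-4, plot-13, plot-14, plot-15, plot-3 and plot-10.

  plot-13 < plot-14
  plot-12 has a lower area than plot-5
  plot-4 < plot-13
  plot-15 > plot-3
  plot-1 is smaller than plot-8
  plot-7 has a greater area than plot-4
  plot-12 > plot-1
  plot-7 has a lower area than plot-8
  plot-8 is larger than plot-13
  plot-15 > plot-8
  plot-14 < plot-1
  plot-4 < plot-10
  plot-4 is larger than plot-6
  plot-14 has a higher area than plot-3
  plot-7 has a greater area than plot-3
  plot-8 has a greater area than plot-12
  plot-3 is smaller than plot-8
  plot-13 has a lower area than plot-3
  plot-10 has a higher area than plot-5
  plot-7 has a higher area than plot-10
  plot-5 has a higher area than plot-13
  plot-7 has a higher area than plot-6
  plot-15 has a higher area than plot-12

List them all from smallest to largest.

plot-6 < plot-4 < plot-13 < plot-3 < plot-14 < plot-1 < plot-12 < plot-5 < plot-10 < plot-7 < plot-8 < plot-15

Nothing is placed below plot-6, so it is least; from there plot-6 < plot-4; plot-4 < plot-13; plot-13 < plot-3; plot-3 < plot-14; plot-14 < plot-1; plot-1 < plot-12; plot-12 < plot-5; plot-5 < plot-10; plot-10 < plot-7; plot-7 < plot-8; plot-8 < plot-15, each given directly.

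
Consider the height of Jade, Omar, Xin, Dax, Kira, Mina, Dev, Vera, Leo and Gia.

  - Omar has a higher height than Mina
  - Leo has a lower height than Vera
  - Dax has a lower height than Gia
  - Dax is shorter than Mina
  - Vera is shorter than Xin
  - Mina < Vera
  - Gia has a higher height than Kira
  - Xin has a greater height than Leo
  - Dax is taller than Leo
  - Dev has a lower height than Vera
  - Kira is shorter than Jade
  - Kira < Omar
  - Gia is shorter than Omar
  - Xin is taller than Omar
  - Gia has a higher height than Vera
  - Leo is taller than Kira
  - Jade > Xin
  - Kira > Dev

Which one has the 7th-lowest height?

Gia

Piecing the relations together gives one ordering: Dev < Kira < Leo < Dax < Mina < Vera < Gia < Omar < Xin < Jade.
Counting 7 from the smallest end gives Gia.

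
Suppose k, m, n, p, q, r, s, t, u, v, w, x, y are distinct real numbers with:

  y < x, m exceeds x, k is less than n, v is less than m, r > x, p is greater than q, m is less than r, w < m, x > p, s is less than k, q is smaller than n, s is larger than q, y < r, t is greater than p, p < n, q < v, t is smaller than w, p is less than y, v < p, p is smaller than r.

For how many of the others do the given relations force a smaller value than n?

Directly below n: q, p, k.
One step further: v, s (5 so far).
No other element is forced below n by the given relations, so the count is 5.

5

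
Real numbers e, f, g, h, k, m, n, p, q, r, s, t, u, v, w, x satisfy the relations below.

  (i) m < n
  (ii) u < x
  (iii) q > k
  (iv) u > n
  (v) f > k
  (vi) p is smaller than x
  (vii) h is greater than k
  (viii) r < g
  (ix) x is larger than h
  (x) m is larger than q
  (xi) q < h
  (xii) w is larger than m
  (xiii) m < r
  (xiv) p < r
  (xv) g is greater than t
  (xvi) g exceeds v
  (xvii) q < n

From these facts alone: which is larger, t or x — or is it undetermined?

Following every chain through t: above t we get g.
x is not reached, and no chain runs the other way from x to t.
So the given relations leave the order of t and x undetermined.

undetermined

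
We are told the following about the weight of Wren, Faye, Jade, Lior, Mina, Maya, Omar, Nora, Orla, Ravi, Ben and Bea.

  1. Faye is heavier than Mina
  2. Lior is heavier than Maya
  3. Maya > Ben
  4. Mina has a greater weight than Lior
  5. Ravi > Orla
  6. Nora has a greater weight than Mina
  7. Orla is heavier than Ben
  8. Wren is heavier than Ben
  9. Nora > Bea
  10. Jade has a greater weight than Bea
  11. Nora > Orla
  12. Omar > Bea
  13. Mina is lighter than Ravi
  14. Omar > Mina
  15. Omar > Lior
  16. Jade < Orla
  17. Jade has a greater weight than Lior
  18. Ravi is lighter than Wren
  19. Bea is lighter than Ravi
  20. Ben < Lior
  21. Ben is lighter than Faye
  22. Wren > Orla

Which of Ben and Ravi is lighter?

Chaining the given relations: Ben < Maya < Lior < Jade < Orla < Ravi.
So Ben < Ravi; Ben is the lighter of the two.

Ben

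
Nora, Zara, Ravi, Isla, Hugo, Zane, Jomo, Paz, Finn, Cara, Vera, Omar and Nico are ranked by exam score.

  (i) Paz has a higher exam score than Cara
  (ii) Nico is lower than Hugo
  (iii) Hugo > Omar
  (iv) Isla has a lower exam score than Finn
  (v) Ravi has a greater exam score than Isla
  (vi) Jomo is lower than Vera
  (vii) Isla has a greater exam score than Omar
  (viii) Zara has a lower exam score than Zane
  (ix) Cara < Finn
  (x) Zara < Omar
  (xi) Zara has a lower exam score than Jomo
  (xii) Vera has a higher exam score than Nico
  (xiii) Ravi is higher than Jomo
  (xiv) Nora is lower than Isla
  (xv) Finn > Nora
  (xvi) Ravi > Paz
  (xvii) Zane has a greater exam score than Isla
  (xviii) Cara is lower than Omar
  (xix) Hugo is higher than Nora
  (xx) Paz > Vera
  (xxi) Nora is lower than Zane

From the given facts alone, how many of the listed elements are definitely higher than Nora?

The elements the relations force above Nora are Hugo, Isla, Zane, Finn, Ravi — no chain reaches any other.
That is 5.

5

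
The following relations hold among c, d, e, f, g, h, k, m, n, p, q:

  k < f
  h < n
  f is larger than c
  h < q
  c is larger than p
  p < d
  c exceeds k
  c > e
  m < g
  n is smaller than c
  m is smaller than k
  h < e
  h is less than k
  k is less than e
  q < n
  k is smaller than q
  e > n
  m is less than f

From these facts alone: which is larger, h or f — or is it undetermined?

f

Link the given pairs in sequence: h < q; q < n; n < c; c < f.
Together: h < q < n < c < f.
So f is larger.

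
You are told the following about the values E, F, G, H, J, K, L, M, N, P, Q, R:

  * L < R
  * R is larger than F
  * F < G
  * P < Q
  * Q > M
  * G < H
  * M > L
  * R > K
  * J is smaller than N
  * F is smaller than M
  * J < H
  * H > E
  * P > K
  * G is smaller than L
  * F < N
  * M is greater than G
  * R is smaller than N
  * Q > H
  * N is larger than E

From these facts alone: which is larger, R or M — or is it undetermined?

undetermined

Following every chain through R: above R we get N; below R we get F, K, G, L.
M is not reached, and no chain runs the other way from M to R.
So the given relations leave the order of R and M undetermined.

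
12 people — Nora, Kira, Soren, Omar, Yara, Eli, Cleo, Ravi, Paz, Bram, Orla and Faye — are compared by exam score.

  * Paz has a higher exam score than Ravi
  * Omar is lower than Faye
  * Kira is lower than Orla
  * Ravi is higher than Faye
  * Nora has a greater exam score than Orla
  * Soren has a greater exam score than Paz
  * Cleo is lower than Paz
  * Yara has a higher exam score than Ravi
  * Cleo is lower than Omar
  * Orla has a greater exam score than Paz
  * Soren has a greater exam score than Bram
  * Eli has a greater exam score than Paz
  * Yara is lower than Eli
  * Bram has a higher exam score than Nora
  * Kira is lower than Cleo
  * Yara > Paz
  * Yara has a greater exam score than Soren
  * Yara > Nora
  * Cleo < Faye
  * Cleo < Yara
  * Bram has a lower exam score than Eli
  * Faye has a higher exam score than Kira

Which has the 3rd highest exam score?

Soren

The consecutive relations fix a unique order: Kira < Cleo < Omar < Faye < Ravi < Paz < Orla < Nora < Bram < Soren < Yara < Eli.
Counting 3 from the largest end gives Soren.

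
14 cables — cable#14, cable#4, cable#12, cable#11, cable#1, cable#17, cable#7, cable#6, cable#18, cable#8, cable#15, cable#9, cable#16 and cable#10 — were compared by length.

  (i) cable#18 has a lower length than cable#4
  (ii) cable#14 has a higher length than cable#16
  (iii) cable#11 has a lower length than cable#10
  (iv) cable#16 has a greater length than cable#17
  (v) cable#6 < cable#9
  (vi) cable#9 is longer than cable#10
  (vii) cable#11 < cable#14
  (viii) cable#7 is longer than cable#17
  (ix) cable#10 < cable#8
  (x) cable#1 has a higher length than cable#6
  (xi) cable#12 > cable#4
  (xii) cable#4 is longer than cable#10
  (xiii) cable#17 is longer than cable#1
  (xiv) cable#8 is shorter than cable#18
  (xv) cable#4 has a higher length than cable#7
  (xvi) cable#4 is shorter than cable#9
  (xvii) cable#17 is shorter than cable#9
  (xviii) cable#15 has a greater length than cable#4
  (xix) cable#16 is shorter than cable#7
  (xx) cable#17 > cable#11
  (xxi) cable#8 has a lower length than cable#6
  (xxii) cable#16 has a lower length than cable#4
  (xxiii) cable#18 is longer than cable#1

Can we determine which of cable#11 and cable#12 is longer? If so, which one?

cable#12

The relevant relations are cable#11 < cable#10; cable#10 < cable#8; cable#8 < cable#6; cable#6 < cable#1; cable#1 < cable#17; cable#17 < cable#16; cable#16 < cable#7; cable#7 < cable#4; cable#4 < cable#12.
Chaining these gives cable#11 < cable#10 < cable#8 < cable#6 < cable#1 < cable#17 < cable#16 < cable#7 < cable#4 < cable#12.
So cable#12 is longer.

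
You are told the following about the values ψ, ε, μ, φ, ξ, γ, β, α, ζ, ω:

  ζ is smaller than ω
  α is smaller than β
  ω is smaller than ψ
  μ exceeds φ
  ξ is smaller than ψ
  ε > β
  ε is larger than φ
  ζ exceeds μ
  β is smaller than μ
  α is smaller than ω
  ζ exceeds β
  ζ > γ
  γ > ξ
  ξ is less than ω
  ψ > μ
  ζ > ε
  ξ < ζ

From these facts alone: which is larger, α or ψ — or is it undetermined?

ψ

Link the given pairs in sequence: α < β; β < ζ; ζ < ω; ω < ψ.
Together: α < β < ζ < ω < ψ.
So ψ is larger.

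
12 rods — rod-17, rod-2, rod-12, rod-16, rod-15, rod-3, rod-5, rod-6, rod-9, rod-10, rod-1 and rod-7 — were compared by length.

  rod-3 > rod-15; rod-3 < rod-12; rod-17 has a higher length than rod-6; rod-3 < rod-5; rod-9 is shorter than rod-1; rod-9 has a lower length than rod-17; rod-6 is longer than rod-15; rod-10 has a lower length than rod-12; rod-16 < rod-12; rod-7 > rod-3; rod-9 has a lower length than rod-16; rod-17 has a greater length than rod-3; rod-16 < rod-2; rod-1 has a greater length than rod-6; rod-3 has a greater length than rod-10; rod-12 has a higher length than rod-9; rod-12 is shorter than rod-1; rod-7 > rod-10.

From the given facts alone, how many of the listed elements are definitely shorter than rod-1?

The elements the relations force below rod-1 are rod-9, rod-15, rod-16, rod-10, rod-3, rod-6, rod-12 — no chain reaches any other.
That is 7.

7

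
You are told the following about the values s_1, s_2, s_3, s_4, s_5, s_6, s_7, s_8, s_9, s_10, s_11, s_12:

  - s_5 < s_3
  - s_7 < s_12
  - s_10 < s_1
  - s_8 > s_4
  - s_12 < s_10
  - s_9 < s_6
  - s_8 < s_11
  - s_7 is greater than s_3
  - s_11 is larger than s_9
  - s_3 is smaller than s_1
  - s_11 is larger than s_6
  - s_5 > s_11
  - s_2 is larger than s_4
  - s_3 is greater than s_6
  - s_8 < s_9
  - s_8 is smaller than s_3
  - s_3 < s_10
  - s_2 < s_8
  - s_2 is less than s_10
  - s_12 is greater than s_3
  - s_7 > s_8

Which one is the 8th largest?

Piecing the relations together gives one ordering: s_4 < s_2 < s_8 < s_9 < s_6 < s_11 < s_5 < s_3 < s_7 < s_12 < s_10 < s_1.
Counting 8 from the largest end gives s_6.

s_6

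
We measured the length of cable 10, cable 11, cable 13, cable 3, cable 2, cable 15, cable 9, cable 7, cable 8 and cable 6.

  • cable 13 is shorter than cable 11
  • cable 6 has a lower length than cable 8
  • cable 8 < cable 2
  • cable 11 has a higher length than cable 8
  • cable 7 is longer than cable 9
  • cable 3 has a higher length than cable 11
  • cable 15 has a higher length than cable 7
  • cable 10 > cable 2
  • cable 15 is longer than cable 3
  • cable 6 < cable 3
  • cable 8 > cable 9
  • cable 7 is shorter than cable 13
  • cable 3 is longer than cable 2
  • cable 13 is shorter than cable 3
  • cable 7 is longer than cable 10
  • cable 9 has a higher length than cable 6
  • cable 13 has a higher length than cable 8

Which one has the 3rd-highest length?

Chaining the given pairs: cable 6 < cable 9 < cable 8 < cable 2 < cable 10 < cable 7 < cable 13 < cable 11 < cable 3 < cable 15.
Counting 3 from the largest end gives cable 11.

cable 11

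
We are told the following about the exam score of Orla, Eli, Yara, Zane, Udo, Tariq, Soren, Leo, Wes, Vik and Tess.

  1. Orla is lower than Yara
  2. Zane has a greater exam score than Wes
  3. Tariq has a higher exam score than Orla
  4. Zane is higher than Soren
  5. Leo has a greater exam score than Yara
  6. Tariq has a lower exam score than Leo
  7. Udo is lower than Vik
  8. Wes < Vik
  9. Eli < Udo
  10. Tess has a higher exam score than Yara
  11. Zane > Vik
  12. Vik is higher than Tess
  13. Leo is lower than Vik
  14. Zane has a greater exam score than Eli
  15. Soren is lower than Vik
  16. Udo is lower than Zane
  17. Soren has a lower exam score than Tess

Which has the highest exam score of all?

Eli is not greatest since Eli < Udo; Udo is not greatest since Udo < Zane; Soren is not greatest since Soren < Zane; Wes is not greatest since Wes < Zane; Orla is not greatest since Orla < Tariq; Yara is not greatest since Yara < Leo; Tess is not greatest since Tess < Vik; Tariq is not greatest since Tariq < Leo; Leo is not greatest since Leo < Vik; Vik is not greatest since Vik < Zane.
Only Zane has nothing above it, so Zane is the highest exam score.

Zane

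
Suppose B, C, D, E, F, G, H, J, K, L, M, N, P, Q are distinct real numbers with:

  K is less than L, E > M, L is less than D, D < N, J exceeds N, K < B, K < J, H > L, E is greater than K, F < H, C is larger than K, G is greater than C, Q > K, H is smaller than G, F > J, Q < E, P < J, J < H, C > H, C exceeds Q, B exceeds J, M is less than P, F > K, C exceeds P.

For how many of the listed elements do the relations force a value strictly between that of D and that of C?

4

The relations place D below C. An element lies strictly between them when it is forced above D and also forced below C.
Above D: {N, J, F, H, G, B}. Below C: {M, K, L, N, P, J, F, Q, H}.
Intersection: {N, J, F, H} — 4.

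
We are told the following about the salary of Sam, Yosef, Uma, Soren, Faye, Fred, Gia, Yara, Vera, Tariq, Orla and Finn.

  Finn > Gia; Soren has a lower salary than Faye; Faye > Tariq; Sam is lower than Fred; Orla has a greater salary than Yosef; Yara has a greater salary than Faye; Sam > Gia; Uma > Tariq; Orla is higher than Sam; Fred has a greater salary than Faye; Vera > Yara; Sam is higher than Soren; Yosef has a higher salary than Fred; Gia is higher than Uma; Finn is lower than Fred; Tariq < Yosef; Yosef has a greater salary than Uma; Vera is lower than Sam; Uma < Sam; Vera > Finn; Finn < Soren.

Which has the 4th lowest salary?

Finn

Chaining the given pairs: Tariq < Uma < Gia < Finn < Soren < Faye < Yara < Vera < Sam < Fred < Yosef < Orla.
The 4th smallest is Finn.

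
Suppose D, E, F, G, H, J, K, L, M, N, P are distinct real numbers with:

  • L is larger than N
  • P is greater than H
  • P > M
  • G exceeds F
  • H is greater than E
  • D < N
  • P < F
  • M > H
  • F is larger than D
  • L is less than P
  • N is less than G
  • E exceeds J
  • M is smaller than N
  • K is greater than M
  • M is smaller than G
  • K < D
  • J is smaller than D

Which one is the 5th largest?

N

Piecing the relations together gives one ordering: J < E < H < M < K < D < N < L < P < F < G.
Counting 5 from the largest end gives N.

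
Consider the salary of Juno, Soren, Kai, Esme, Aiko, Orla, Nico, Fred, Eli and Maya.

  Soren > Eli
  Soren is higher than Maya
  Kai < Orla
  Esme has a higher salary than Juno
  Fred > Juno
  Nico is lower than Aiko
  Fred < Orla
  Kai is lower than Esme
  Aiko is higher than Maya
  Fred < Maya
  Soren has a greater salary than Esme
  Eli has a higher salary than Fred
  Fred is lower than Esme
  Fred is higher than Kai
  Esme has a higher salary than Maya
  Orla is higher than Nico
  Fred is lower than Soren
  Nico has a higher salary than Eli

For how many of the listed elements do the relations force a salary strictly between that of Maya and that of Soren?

1

The relations place Maya below Soren. An element lies strictly between them when it is forced above Maya and also forced below Soren.
Above Maya: {Esme, Aiko}. Below Soren: {Juno, Kai, Fred, Eli, Esme}.
Intersection: {Esme} — 1.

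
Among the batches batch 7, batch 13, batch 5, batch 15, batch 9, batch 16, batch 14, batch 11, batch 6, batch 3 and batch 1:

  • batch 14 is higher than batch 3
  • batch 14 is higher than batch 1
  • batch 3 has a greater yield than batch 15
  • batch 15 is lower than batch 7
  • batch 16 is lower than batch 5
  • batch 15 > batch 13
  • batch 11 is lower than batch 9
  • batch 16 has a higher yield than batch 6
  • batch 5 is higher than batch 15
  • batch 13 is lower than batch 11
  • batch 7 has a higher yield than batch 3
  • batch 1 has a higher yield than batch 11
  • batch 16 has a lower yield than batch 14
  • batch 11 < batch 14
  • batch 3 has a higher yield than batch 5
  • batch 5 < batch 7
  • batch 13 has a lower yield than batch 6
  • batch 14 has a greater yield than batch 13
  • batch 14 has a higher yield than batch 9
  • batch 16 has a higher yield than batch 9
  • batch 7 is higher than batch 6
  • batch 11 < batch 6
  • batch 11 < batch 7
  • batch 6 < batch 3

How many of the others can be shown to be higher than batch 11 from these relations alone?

8

From batch 11 the given relations immediately reach batch 6, batch 9, batch 1, batch 7, batch 14.
From those, batch 16, batch 3 — 7 in total.
From those, batch 5 — 8 in total.
No other element is forced above batch 11 by the given relations, so the count is 8.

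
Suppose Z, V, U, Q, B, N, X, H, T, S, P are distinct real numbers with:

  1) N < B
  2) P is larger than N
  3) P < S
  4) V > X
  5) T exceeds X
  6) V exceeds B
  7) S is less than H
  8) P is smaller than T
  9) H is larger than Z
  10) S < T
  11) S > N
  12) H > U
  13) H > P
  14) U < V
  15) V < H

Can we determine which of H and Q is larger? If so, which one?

undetermined

Following every chain through Q: nothing is chained to Q.
H is not reached, and no chain runs the other way from H to Q.
So the given relations leave the order of Q and H undetermined.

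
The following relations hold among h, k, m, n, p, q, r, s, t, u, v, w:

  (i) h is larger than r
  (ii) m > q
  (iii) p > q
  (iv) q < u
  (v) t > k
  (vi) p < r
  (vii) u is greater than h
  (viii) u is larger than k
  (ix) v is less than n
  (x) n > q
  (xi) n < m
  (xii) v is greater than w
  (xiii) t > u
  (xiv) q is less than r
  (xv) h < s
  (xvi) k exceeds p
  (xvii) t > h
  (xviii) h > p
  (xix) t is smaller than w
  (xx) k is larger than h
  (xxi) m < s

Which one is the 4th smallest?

Piecing the relations together gives one ordering: q < p < r < h < k < u < t < w < v < n < m < s.
The 4th smallest is h.

h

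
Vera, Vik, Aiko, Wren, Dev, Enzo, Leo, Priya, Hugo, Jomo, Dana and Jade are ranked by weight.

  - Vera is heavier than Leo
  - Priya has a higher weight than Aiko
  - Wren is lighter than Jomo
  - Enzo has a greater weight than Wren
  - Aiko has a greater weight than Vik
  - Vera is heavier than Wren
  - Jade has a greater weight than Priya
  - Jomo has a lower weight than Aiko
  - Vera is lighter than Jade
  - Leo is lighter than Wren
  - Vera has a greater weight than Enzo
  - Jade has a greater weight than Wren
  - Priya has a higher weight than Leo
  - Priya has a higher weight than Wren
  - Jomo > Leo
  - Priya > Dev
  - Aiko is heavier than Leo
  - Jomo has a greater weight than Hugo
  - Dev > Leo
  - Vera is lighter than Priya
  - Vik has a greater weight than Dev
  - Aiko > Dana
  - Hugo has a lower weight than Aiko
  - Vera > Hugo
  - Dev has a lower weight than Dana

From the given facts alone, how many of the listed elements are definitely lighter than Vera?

4

The elements the relations force below Vera are Leo, Hugo, Wren, Enzo — no chain reaches any other.
That is 4.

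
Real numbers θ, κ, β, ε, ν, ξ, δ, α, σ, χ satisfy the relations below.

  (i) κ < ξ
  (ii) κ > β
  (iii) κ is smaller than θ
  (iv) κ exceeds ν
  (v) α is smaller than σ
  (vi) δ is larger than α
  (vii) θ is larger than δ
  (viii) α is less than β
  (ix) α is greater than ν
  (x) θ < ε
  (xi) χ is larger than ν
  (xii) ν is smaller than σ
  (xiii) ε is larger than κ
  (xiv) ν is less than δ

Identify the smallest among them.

ν

χ is not least since ν < χ; α is not least since ν < α; δ is not least since ν < δ; σ is not least since α < σ; β is not least since α < β; κ is not least since ν < κ; ξ is not least since κ < ξ; θ is not least since δ < θ; ε is not least since θ < ε.
Only ν has nothing below it, so ν is the smallest.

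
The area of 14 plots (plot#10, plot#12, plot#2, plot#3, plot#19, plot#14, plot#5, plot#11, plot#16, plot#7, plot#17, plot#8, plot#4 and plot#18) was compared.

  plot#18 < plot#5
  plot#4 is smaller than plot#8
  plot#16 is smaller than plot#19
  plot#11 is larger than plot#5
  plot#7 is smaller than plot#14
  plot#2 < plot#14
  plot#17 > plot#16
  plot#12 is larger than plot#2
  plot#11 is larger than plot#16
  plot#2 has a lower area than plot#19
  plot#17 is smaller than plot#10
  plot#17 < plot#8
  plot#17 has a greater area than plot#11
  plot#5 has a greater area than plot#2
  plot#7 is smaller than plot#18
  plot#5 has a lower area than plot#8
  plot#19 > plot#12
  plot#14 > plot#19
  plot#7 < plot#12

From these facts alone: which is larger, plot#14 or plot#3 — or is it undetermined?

Following every chain through plot#3: nothing is chained to plot#3.
plot#14 is not reached, and no chain runs the other way from plot#14 to plot#3.
So the given relations leave the order of plot#3 and plot#14 undetermined.

undetermined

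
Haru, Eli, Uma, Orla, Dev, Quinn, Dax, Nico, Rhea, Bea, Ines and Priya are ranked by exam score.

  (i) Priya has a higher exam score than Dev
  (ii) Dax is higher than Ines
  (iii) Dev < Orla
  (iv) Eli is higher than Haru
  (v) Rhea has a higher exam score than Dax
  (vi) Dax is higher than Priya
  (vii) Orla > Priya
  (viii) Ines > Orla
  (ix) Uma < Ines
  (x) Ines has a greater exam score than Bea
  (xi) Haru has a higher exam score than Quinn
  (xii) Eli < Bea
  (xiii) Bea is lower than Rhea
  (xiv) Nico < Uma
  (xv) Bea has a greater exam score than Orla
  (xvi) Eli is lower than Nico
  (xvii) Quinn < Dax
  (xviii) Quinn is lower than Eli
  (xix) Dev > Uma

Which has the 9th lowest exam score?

Chaining the given pairs: Quinn < Haru < Eli < Nico < Uma < Dev < Priya < Orla < Bea < Ines < Dax < Rhea.
Counting 9 from the smallest end gives Bea.

Bea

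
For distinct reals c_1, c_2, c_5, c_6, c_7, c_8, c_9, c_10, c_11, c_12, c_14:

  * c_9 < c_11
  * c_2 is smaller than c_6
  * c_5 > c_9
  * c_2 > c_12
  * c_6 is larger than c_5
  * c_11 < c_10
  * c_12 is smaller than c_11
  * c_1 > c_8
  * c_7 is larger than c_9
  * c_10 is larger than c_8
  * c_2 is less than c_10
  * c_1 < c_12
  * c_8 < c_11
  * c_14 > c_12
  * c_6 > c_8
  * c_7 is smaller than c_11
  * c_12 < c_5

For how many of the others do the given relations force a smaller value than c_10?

7

The elements the relations force below c_10 are c_8, c_1, c_9, c_12, c_2, c_7, c_11 — no chain reaches any other.
That is 7.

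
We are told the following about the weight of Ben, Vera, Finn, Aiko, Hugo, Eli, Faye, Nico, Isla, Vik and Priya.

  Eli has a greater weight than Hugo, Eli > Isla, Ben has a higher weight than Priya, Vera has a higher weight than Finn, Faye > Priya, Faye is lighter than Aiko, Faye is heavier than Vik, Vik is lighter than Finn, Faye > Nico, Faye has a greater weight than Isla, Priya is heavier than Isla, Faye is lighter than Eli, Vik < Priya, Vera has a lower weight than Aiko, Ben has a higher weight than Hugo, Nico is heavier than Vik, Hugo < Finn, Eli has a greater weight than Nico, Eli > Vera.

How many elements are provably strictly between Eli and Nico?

1

The relations place Nico below Eli. An element lies strictly between them when it is forced above Nico and also forced below Eli.
Above Nico: {Faye, Aiko}. Below Eli: {Hugo, Isla, Vik, Priya, Finn, Faye, Vera}.
Intersection: {Faye} — 1.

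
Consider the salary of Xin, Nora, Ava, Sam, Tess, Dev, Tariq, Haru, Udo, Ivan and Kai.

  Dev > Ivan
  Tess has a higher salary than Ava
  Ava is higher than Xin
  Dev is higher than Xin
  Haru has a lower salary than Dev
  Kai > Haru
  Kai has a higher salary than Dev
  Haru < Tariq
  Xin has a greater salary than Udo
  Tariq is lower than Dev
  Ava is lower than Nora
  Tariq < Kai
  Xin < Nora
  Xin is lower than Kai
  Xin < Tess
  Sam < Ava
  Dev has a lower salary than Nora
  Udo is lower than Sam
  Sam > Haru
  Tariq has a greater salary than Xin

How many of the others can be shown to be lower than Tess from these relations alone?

5

Directly below Tess: Xin, Ava.
One step further: Udo, Sam (4 so far).
One step further: Haru (5 so far).
Nothing else is reachable below Tess; 5 in all.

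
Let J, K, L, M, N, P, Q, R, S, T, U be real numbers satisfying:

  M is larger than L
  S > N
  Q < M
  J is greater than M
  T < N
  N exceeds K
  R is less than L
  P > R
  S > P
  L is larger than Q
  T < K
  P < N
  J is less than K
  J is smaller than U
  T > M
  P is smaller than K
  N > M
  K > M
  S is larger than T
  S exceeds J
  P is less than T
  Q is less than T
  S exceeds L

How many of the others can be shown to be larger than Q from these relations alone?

From Q the given relations immediately reach L, M, T.
From those, J, K, N, S — 7 in total.
From those, U — 8 in total.
Nothing else is reachable above Q; 8 in all.

8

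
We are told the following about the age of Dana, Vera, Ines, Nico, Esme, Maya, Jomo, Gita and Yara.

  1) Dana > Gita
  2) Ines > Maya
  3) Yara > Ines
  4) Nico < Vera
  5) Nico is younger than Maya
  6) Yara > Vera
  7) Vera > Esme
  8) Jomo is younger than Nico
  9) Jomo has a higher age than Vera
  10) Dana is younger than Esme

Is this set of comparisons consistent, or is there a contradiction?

inconsistent

We have Nico < Vera stated directly, yet also Vera < Jomo < Nico by chaining the others — so Vera < Nico. Contradiction.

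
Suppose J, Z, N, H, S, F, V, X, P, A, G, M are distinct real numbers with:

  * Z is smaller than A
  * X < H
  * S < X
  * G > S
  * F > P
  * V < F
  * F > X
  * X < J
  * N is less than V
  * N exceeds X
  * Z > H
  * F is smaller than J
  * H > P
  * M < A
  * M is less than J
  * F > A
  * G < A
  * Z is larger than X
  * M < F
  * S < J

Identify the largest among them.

Chaining downward from J: directly below it, S, X, M, F; then P, A, V; then Z, G, N; then H.
That covers every other element, and nothing is given above J, so J is the largest.

J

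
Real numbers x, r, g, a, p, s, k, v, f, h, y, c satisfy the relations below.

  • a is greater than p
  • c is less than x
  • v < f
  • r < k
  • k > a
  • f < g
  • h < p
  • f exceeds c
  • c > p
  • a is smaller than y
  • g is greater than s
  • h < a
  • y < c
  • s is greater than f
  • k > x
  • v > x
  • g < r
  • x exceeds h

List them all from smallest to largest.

h < p < a < y < c < x < v < f < s < g < r < k

Nothing is placed below h, so it is least; from there h < p; p < a; a < y; y < c; c < x; x < v; v < f; f < s; s < g; g < r; r < k, each given directly.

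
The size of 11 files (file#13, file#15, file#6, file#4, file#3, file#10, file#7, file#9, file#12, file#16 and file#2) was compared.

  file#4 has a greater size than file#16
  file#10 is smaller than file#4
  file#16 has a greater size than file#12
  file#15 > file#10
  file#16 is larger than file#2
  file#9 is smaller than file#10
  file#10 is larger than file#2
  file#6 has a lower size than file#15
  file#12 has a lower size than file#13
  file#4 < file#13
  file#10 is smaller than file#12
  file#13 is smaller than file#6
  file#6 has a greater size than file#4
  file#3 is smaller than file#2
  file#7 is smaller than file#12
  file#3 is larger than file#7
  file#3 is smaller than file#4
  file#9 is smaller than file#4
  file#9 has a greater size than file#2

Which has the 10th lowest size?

file#6

Piecing the relations together gives one ordering: file#7 < file#3 < file#2 < file#9 < file#10 < file#12 < file#16 < file#4 < file#13 < file#6 < file#15.
The 10th smallest is file#6.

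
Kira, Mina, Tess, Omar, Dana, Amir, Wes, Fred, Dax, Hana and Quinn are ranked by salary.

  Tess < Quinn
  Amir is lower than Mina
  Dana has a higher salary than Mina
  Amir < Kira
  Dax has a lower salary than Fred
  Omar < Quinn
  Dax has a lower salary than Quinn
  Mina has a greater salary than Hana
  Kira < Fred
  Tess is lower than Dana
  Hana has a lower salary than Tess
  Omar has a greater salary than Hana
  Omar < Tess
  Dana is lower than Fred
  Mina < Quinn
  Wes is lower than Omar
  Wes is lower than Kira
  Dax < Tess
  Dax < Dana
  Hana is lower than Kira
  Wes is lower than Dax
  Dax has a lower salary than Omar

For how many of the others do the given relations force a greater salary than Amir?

5

The elements the relations force above Amir are Mina, Quinn, Kira, Dana, Fred — no chain reaches any other.
That is 5.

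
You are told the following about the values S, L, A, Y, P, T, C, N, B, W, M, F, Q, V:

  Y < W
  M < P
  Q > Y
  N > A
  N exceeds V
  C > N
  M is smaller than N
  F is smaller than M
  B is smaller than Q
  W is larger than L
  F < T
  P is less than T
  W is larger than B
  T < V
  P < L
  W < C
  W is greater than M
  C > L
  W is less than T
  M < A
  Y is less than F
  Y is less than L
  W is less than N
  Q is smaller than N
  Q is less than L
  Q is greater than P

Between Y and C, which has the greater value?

C

Following the relations from Y: Y < F < M < P < Q < L < W < T < V < N < C.
So Y < C; C is the larger of the two.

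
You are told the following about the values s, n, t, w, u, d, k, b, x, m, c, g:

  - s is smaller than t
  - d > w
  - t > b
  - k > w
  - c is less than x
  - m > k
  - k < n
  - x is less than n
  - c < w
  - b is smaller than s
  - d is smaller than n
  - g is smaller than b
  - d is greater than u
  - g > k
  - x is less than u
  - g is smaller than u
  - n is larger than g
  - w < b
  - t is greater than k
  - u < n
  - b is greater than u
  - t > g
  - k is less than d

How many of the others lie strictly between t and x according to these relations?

3

Chaining upward from x reaches: u, b, d, n, s.
Chaining downward from t reaches: c, w, k, g, u, b, s.
Strictly between x and t are those in both lists: u, b, s — 3 elements.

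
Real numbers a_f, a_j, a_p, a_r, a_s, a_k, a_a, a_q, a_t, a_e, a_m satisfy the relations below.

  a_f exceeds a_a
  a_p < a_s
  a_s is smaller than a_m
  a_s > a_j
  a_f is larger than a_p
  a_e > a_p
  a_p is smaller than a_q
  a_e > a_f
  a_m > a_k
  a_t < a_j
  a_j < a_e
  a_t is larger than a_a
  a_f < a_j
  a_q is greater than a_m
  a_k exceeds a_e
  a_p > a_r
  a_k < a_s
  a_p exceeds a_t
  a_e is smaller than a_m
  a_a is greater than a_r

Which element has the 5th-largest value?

a_e

Chaining the given pairs: a_r < a_a < a_t < a_p < a_f < a_j < a_e < a_k < a_s < a_m < a_q.
Counting 5 from the largest end gives a_e.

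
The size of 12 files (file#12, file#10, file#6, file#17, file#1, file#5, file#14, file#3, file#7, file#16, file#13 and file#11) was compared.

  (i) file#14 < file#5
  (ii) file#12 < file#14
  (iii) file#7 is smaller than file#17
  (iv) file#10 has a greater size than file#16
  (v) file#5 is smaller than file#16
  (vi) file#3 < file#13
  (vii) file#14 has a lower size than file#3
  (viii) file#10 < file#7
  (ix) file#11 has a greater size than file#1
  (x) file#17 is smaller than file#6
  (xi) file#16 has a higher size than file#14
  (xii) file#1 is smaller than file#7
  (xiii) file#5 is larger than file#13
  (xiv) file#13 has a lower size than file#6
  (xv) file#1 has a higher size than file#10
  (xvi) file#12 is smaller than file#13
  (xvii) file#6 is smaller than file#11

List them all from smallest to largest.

file#12 < file#14 < file#3 < file#13 < file#5 < file#16 < file#10 < file#1 < file#7 < file#17 < file#6 < file#11

The consecutive links are each given: file#12 < file#14; file#14 < file#3; file#3 < file#13; file#13 < file#5; file#5 < file#16; file#16 < file#10; file#10 < file#1; file#1 < file#7; file#7 < file#17; file#17 < file#6; file#6 < file#11.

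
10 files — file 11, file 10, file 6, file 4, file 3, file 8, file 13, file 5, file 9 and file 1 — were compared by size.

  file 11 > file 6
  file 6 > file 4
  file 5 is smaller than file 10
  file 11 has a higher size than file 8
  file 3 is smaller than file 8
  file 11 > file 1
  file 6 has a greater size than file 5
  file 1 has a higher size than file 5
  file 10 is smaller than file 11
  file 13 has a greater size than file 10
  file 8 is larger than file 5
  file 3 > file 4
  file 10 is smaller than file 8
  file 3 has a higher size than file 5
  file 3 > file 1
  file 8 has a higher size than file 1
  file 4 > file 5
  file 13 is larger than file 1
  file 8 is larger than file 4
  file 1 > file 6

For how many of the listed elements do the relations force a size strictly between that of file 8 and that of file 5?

5

The relations place file 5 below file 8. An element lies strictly between them when it is forced above file 5 and also forced below file 8.
Above file 5: {file 4, file 6, file 10, file 1, file 3, file 13, file 11}. Below file 8: {file 4, file 6, file 10, file 1, file 3}.
Intersection: {file 4, file 6, file 10, file 1, file 3} — 5.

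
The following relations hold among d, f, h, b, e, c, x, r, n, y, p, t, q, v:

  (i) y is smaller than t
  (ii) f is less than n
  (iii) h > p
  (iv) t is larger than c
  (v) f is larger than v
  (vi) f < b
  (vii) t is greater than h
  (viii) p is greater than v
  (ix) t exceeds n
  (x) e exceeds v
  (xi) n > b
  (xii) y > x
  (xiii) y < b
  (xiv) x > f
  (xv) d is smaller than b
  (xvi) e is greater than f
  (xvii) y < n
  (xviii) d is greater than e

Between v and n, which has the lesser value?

Link the given pairs in sequence: v < f; f < x; x < y; y < b; b < n.
Together: v < f < x < y < b < n.
So v < n; v is the smaller of the two.

v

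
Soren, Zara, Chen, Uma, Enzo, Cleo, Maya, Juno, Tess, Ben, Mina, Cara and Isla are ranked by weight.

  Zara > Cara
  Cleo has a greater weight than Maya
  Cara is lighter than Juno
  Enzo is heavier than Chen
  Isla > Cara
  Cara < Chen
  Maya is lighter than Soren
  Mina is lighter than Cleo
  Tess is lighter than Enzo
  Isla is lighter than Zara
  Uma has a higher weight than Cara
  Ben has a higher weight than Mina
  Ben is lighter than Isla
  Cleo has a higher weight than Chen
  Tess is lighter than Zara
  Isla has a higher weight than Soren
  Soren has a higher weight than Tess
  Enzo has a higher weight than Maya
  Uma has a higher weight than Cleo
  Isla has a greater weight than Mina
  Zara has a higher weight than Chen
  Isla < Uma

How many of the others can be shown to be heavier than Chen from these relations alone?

4

The elements the relations force above Chen are Enzo, Cleo, Zara, Uma — no chain reaches any other.
That is 4.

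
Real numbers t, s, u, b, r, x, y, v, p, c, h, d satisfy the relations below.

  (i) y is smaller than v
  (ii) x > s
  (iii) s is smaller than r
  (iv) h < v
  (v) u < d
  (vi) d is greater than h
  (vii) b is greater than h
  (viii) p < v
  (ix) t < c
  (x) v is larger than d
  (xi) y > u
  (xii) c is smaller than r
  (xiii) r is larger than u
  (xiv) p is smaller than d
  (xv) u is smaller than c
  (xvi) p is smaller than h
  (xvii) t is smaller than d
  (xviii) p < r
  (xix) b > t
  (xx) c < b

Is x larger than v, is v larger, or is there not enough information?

undetermined

Following every chain through x: below x we get s.
v is not reached, and no chain runs the other way from v to x.
So the given relations leave the order of x and v undetermined.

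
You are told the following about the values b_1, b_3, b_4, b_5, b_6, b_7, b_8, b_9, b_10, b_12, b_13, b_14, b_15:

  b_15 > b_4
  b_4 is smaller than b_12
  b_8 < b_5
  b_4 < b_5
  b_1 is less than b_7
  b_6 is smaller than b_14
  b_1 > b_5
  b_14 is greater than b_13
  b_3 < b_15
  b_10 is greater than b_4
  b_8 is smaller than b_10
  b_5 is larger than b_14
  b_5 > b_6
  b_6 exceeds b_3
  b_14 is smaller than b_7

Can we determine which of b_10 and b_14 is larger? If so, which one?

Following every chain through b_14: above b_14 we get b_5, b_1, b_7; below b_14 we get b_3, b_13, b_6.
b_10 is not reached, and no chain runs the other way from b_10 to b_14.
So the given relations leave the order of b_14 and b_10 undetermined.

undetermined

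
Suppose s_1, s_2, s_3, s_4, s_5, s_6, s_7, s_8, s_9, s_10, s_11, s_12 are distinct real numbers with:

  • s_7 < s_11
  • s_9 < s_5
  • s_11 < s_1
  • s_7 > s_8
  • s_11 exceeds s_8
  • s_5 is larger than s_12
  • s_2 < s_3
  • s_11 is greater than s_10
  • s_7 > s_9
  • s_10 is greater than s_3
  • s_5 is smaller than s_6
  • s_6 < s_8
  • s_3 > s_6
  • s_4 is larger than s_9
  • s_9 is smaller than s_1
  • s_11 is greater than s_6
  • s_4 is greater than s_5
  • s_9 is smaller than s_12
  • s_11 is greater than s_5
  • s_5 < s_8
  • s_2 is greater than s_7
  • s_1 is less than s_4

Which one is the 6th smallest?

s_7

Chaining the given pairs: s_9 < s_12 < s_5 < s_6 < s_8 < s_7 < s_2 < s_3 < s_10 < s_11 < s_1 < s_4.
Counting 6 from the smallest end gives s_7.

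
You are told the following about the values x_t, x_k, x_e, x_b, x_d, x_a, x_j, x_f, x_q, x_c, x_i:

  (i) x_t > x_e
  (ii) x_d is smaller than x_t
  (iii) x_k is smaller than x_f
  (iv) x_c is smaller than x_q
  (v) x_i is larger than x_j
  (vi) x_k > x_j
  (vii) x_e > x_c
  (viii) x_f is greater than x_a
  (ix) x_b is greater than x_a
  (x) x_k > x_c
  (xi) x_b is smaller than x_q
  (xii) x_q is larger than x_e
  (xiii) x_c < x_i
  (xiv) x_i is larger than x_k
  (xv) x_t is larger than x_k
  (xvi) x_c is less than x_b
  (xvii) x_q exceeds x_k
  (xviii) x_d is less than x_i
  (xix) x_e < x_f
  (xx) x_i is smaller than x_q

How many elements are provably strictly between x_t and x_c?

Chaining upward from x_c reaches: x_b, x_e, x_k, x_f, x_i, x_q.
Chaining downward from x_t reaches: x_j, x_e, x_k, x_d.
Strictly between x_c and x_t are those in both lists: x_e, x_k — 2 elements.

2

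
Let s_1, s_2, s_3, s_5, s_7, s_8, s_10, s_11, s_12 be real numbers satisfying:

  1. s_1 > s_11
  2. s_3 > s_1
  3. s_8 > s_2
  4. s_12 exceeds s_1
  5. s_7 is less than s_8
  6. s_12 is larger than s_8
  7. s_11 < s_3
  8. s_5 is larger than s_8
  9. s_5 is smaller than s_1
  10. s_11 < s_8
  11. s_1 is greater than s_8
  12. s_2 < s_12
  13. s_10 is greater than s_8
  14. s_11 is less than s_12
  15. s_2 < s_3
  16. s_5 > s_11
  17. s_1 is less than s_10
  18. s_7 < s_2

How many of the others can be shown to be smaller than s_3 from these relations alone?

Directly below s_3: s_2, s_11, s_1.
One step further: s_7, s_8, s_5 (6 so far).
No other element is forced below s_3 by the given relations, so the count is 6.

6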